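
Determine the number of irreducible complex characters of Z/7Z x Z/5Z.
35

Derivation: The number of irreducible complex representations of a finite group equals its number of conjugacy classes. Z/7Z x Z/5Z is abelian of order 35, so every element is its own conjugacy class: 35 classes, so Z/7Z x Z/5Z (order 35) has exactly 35 irreducible complex representations.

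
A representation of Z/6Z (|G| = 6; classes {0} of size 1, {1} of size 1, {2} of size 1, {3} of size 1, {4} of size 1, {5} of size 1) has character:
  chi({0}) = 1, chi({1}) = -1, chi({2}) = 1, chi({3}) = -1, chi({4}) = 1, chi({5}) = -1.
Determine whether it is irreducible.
Irreducible: <chi, chi> = 1.

Derivation: <chi, chi> = (1/|G|) sum_C |C| * |chi(C)|^2 = (1/6)[1*|1|^2 + 1*|-1|^2 + 1*|1|^2 + 1*|-1|^2 + 1*|1|^2 + 1*|-1|^2]
  = (1/6)[(1) + (1) + (1) + (1) + (1) + (1)] = 6/6 = 1.
(Exp terms are combined using exp(i*s)*conj(exp(i*t)) = exp(i*(s-t)), and sums of them are collapsed using the identity that for every m > 1 the m distinct m-th roots of unity sum to 0, e.g. 1 + exp(2*I*pi/3) + exp(-2*I*pi/3) = 0.)
A character is irreducible iff <chi, chi> = 1, so this representation is irreducible.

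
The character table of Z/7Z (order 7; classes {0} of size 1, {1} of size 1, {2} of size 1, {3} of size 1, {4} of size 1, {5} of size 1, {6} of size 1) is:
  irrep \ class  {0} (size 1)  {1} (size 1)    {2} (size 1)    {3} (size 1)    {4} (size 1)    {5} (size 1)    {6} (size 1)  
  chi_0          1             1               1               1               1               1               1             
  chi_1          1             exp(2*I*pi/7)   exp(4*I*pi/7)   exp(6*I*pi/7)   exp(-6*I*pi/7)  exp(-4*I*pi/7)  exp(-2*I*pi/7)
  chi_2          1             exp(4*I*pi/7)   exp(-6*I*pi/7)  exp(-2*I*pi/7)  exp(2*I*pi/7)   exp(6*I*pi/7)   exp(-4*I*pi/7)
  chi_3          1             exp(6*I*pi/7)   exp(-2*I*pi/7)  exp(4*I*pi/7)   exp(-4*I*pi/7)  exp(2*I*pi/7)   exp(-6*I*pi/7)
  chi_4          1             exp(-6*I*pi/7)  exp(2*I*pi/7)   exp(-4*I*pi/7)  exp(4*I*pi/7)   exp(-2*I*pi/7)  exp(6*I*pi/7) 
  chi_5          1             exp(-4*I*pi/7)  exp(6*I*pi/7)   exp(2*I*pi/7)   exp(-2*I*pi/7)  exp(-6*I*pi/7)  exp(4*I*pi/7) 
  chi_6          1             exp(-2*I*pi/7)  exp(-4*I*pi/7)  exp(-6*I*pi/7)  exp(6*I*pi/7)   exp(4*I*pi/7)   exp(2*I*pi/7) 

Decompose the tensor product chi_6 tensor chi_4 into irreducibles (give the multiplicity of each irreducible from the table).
chi_6 tensor chi_4 = chi_3 (all other irreducibles have multiplicity 0).

Solution. The character of a tensor product is the pointwise product (chi_6 * chi_4)(C) = chi_6(C) * chi_4(C):
  {0}: (1)*(1), {1}: (exp(-2*I*pi/7))*(exp(-6*I*pi/7)), {2}: (exp(-4*I*pi/7))*(exp(2*I*pi/7)), {3}: (exp(-6*I*pi/7))*(exp(-4*I*pi/7)), {4}: (exp(6*I*pi/7))*(exp(4*I*pi/7)), {5}: (exp(4*I*pi/7))*(exp(-2*I*pi/7)), {6}: (exp(2*I*pi/7))*(exp(6*I*pi/7))
so (chi_6 * chi_4) takes values
  {0} -> 1, {1} -> exp(6*I*pi/7), {2} -> exp(-2*I*pi/7), {3} -> exp(4*I*pi/7), {4} -> exp(-4*I*pi/7), {5} -> exp(2*I*pi/7), {6} -> exp(-6*I*pi/7).
Now take the inner product of this character with each irreducible chi from the table, <chi_6*chi_4, chi> = (1/7) sum_C |C| (chi_6*chi_4)(C) conj(chi(C)):
  <chi_6*chi_4, chi_0> = (1/7)[1*(1)*conj(1) + 1*(exp(6*I*pi/7))*conj(1) + 1*(exp(-2*I*pi/7))*conj(1) + 1*(exp(4*I*pi/7))*conj(1) + 1*(exp(-4*I*pi/7))*conj(1) + 1*(exp(2*I*pi/7))*conj(1) + 1*(exp(-6*I*pi/7))*conj(1)]
      = (1/7)[(1) + (exp(6*I*pi/7)) + (exp(-2*I*pi/7)) + (exp(4*I*pi/7)) + (exp(-4*I*pi/7)) + (exp(2*I*pi/7)) + (exp(-6*I*pi/7))] = 0/7 = 0
  <chi_6*chi_4, chi_1> = (1/7)[1*(1)*conj(1) + 1*(exp(6*I*pi/7))*conj(exp(2*I*pi/7)) + 1*(exp(-2*I*pi/7))*conj(exp(4*I*pi/7)) + 1*(exp(4*I*pi/7))*conj(exp(6*I*pi/7)) + 1*(exp(-4*I*pi/7))*conj(exp(-6*I*pi/7)) + 1*(exp(2*I*pi/7))*conj(exp(-4*I*pi/7)) + 1*(exp(-6*I*pi/7))*conj(exp(-2*I*pi/7))]
      = (1/7)[(1) + (exp(4*I*pi/7)) + (exp(-6*I*pi/7)) + (exp(-2*I*pi/7)) + (exp(2*I*pi/7)) + (exp(6*I*pi/7)) + (exp(-4*I*pi/7))] = 0/7 = 0
  <chi_6*chi_4, chi_2> = (1/7)[1*(1)*conj(1) + 1*(exp(6*I*pi/7))*conj(exp(4*I*pi/7)) + 1*(exp(-2*I*pi/7))*conj(exp(-6*I*pi/7)) + 1*(exp(4*I*pi/7))*conj(exp(-2*I*pi/7)) + 1*(exp(-4*I*pi/7))*conj(exp(2*I*pi/7)) + 1*(exp(2*I*pi/7))*conj(exp(6*I*pi/7)) + 1*(exp(-6*I*pi/7))*conj(exp(-4*I*pi/7))]
      = (1/7)[(1) + (exp(2*I*pi/7)) + (exp(4*I*pi/7)) + (exp(6*I*pi/7)) + (exp(-6*I*pi/7)) + (exp(-4*I*pi/7)) + (exp(-2*I*pi/7))] = 0/7 = 0
  <chi_6*chi_4, chi_3> = (1/7)[1*(1)*conj(1) + 1*(exp(6*I*pi/7))*conj(exp(6*I*pi/7)) + 1*(exp(-2*I*pi/7))*conj(exp(-2*I*pi/7)) + 1*(exp(4*I*pi/7))*conj(exp(4*I*pi/7)) + 1*(exp(-4*I*pi/7))*conj(exp(-4*I*pi/7)) + 1*(exp(2*I*pi/7))*conj(exp(2*I*pi/7)) + 1*(exp(-6*I*pi/7))*conj(exp(-6*I*pi/7))]
      = (1/7)[(1) + (1) + (1) + (1) + (1) + (1) + (1)] = 7/7 = 1
  <chi_6*chi_4, chi_4> = (1/7)[1*(1)*conj(1) + 1*(exp(6*I*pi/7))*conj(exp(-6*I*pi/7)) + 1*(exp(-2*I*pi/7))*conj(exp(2*I*pi/7)) + 1*(exp(4*I*pi/7))*conj(exp(-4*I*pi/7)) + 1*(exp(-4*I*pi/7))*conj(exp(4*I*pi/7)) + 1*(exp(2*I*pi/7))*conj(exp(-2*I*pi/7)) + 1*(exp(-6*I*pi/7))*conj(exp(6*I*pi/7))]
      = (1/7)[(1) + (exp(-2*I*pi/7)) + (exp(-4*I*pi/7)) + (exp(-6*I*pi/7)) + (exp(6*I*pi/7)) + (exp(4*I*pi/7)) + (exp(2*I*pi/7))] = 0/7 = 0
  <chi_6*chi_4, chi_5> = (1/7)[1*(1)*conj(1) + 1*(exp(6*I*pi/7))*conj(exp(-4*I*pi/7)) + 1*(exp(-2*I*pi/7))*conj(exp(6*I*pi/7)) + 1*(exp(4*I*pi/7))*conj(exp(2*I*pi/7)) + 1*(exp(-4*I*pi/7))*conj(exp(-2*I*pi/7)) + 1*(exp(2*I*pi/7))*conj(exp(-6*I*pi/7)) + 1*(exp(-6*I*pi/7))*conj(exp(4*I*pi/7))]
      = (1/7)[(1) + (exp(-4*I*pi/7)) + (exp(6*I*pi/7)) + (exp(2*I*pi/7)) + (exp(-2*I*pi/7)) + (exp(-6*I*pi/7)) + (exp(4*I*pi/7))] = 0/7 = 0
  <chi_6*chi_4, chi_6> = (1/7)[1*(1)*conj(1) + 1*(exp(6*I*pi/7))*conj(exp(-2*I*pi/7)) + 1*(exp(-2*I*pi/7))*conj(exp(-4*I*pi/7)) + 1*(exp(4*I*pi/7))*conj(exp(-6*I*pi/7)) + 1*(exp(-4*I*pi/7))*conj(exp(6*I*pi/7)) + 1*(exp(2*I*pi/7))*conj(exp(4*I*pi/7)) + 1*(exp(-6*I*pi/7))*conj(exp(2*I*pi/7))]
      = (1/7)[(1) + (exp(-6*I*pi/7)) + (exp(2*I*pi/7)) + (exp(-4*I*pi/7)) + (exp(4*I*pi/7)) + (exp(-2*I*pi/7)) + (exp(6*I*pi/7))] = 0/7 = 0
(Exp terms are combined using exp(i*s)*conj(exp(i*t)) = exp(i*(s-t)), and sums of them are collapsed using the identity that for every m > 1 the m distinct m-th roots of unity sum to 0, e.g. 1 + exp(2*I*pi/3) + exp(-2*I*pi/3) = 0.)
Hence the multiplicities are chi_3: 1. Dimension check: dim(chi_6)*dim(chi_4) = 1*1 = 1 and sum (mult * dim) = 1*1 = 1.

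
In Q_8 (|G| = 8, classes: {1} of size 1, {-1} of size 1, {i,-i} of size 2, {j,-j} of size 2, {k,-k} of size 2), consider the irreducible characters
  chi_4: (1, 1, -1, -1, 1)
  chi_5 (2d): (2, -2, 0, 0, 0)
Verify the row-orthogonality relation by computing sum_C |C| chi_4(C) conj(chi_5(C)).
Sum = 0; so <chi_4, chi_5> = 0 (distinct irreducibles are orthogonal).

Compute term by term over conjugacy classes (|C| * chi_4(C) * conj(chi_5(C))):
  1*(1)*conj(2) + 1*(1)*conj(-2) + 2*(-1)*conj(0) + 2*(-1)*conj(0) + 2*(1)*conj(0)
  = (2) + (-2) + (0) + (0) + (0)
  = 0.
Dividing by |G| = 8 gives 0/8 = 0, matching the row-orthogonality relation <chi_4, chi_5> = [chi_4 = chi_5].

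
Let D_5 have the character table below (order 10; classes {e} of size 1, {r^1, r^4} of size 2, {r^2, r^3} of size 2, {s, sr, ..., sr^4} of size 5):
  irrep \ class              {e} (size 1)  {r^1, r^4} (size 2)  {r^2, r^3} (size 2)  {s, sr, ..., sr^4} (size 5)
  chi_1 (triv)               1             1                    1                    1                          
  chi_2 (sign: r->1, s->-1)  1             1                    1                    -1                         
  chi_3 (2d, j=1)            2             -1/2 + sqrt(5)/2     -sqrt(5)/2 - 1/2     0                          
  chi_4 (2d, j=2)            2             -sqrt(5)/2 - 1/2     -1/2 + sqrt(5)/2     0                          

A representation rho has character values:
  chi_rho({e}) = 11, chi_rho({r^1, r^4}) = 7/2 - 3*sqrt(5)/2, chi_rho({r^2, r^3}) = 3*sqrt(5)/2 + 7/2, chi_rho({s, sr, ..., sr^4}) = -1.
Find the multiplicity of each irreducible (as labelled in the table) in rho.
Multiplicities: chi_1: 2, chi_2: 3, chi_3: 0, chi_4: 3.

Justification: Use <chi_rho, chi> = (1/|G|) sum_C |C| * chi_rho(C) * conj(chi(C)) with |G| = 10 for each irreducible chi in the table:
  <chi_rho, chi_1> = (1/10)[1*(11)*conj(1) + 2*(7/2 - 3*sqrt(5)/2)*conj(1) + 2*(3*sqrt(5)/2 + 7/2)*conj(1) + 5*(-1)*conj(1)]
      = (1/10)[(11) + (7 - 3*sqrt(5)) + (3*sqrt(5) + 7) + (-5)] = 20/10 = 2
  <chi_rho, chi_2> = (1/10)[1*(11)*conj(1) + 2*(7/2 - 3*sqrt(5)/2)*conj(1) + 2*(3*sqrt(5)/2 + 7/2)*conj(1) + 5*(-1)*conj(-1)]
      = (1/10)[(11) + (7 - 3*sqrt(5)) + (3*sqrt(5) + 7) + (5)] = 30/10 = 3
  <chi_rho, chi_3> = (1/10)[1*(11)*conj(2) + 2*(7/2 - 3*sqrt(5)/2)*conj(-1/2 + sqrt(5)/2) + 2*(3*sqrt(5)/2 + 7/2)*conj(-sqrt(5)/2 - 1/2) + 5*(-1)*conj(0)]
      = (1/10)[(22) + (-11 + 5*sqrt(5)) + (-5*sqrt(5) - 11) + (0)] = 0/10 = 0
  <chi_rho, chi_4> = (1/10)[1*(11)*conj(2) + 2*(7/2 - 3*sqrt(5)/2)*conj(-sqrt(5)/2 - 1/2) + 2*(3*sqrt(5)/2 + 7/2)*conj(-1/2 + sqrt(5)/2) + 5*(-1)*conj(0)]
      = (1/10)[(22) + (4 - 2*sqrt(5)) + (4 + 2*sqrt(5)) + (0)] = 30/10 = 3
Dimension check: dim(rho) = sum (mult * dim) = 2*1 + 3*1 + 0*2 + 3*2 = 11 = chi_rho(e) = 11.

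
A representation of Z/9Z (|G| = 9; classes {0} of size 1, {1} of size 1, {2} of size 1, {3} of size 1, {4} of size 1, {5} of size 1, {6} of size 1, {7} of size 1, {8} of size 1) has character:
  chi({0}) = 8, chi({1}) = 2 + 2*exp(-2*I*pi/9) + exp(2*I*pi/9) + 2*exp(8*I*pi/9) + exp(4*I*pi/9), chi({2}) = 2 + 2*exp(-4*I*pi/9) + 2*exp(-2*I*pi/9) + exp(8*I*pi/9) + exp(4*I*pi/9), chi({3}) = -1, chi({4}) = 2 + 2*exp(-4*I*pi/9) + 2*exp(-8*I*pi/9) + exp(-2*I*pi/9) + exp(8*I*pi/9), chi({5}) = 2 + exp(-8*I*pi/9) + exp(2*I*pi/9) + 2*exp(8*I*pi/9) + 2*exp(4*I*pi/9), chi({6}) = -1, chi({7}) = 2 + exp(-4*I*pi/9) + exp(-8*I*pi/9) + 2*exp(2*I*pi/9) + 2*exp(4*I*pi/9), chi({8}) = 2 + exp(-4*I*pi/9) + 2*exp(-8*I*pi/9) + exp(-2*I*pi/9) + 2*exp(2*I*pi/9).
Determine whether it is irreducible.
Not irreducible (reducible): <chi, chi> = 14 > 1.

<chi, chi> = (1/|G|) sum_C |C| * |chi(C)|^2 = (1/9)[1*|8|^2 + 1*|2 + 2*exp(-2*I*pi/9) + exp(2*I*pi/9) + 2*exp(8*I*pi/9) + exp(4*I*pi/9)|^2 + 1*|2 + 2*exp(-4*I*pi/9) + 2*exp(-2*I*pi/9) + exp(8*I*pi/9) + exp(4*I*pi/9)|^2 + 1*|-1|^2 + 1*|2 + 2*exp(-4*I*pi/9) + 2*exp(-8*I*pi/9) + exp(-2*I*pi/9) + exp(8*I*pi/9)|^2 + 1*|2 + exp(-8*I*pi/9) + exp(2*I*pi/9) + 2*exp(8*I*pi/9) + 2*exp(4*I*pi/9)|^2 + 1*|-1|^2 + 1*|2 + exp(-4*I*pi/9) + exp(-8*I*pi/9) + 2*exp(2*I*pi/9) + 2*exp(4*I*pi/9)|^2 + 1*|2 + exp(-4*I*pi/9) + 2*exp(-8*I*pi/9) + exp(-2*I*pi/9) + 2*exp(2*I*pi/9)|^2]
  = (1/9)[(64) + (14 + 6*exp(-4*I*pi/9) + 7*exp(-2*I*pi/9) + 4*exp(-2*I*pi/3) + 8*exp(-8*I*pi/9) + 8*exp(8*I*pi/9) + 4*exp(2*I*pi/3) + 7*exp(2*I*pi/9) + 6*exp(4*I*pi/9)) + (14 + 7*exp(-4*I*pi/9) + 8*exp(-2*I*pi/9) + 4*exp(-2*I*pi/3) + 6*exp(-8*I*pi/9) + 6*exp(8*I*pi/9) + 4*exp(2*I*pi/3) + 8*exp(2*I*pi/9) + 7*exp(4*I*pi/9)) + (1) + (14 + 8*exp(-4*I*pi/9) + 6*exp(-2*I*pi/9) + 4*exp(-2*I*pi/3) + 7*exp(-8*I*pi/9) + 7*exp(8*I*pi/9) + 4*exp(2*I*pi/3) + 6*exp(2*I*pi/9) + 8*exp(4*I*pi/9)) + (14 + 8*exp(-4*I*pi/9) + 6*exp(-2*I*pi/9) + 4*exp(-2*I*pi/3) + 7*exp(-8*I*pi/9) + 7*exp(8*I*pi/9) + 4*exp(2*I*pi/3) + 6*exp(2*I*pi/9) + 8*exp(4*I*pi/9)) + (1) + (14 + 7*exp(-4*I*pi/9) + 8*exp(-2*I*pi/9) + 4*exp(-2*I*pi/3) + 6*exp(-8*I*pi/9) + 6*exp(8*I*pi/9) + 4*exp(2*I*pi/3) + 8*exp(2*I*pi/9) + 7*exp(4*I*pi/9)) + (14 + 6*exp(-4*I*pi/9) + 7*exp(-2*I*pi/9) + 4*exp(-2*I*pi/3) + 8*exp(-8*I*pi/9) + 8*exp(8*I*pi/9) + 4*exp(2*I*pi/3) + 7*exp(2*I*pi/9) + 6*exp(4*I*pi/9))] = 126/9 = 14.
(Exp terms are combined using exp(i*s)*conj(exp(i*t)) = exp(i*(s-t)), and sums of them are collapsed using the identity that for every m > 1 the m distinct m-th roots of unity sum to 0, e.g. 1 + exp(2*I*pi/3) + exp(-2*I*pi/3) = 0.)
A character is irreducible iff <chi, chi> = 1, so this representation is reducible.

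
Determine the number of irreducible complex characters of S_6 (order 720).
11

Proof sketch: The number of irreducible complex representations of a finite group equals its number of conjugacy classes. Conjugacy classes in S_6 correspond to cycle types, i.e. partitions of 6; there are p(6) = 11 of them, so S_6 (order 720) has exactly 11 irreducible complex representations.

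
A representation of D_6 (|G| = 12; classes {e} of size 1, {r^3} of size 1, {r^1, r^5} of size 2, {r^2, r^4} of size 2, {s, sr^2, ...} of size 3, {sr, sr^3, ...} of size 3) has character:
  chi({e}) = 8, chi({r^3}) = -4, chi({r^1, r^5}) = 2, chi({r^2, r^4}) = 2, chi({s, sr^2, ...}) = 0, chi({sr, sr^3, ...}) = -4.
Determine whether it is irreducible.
Not irreducible (reducible): <chi, chi> = 12 > 1.

Working: <chi, chi> = (1/|G|) sum_C |C| * |chi(C)|^2 = (1/12)[1*|8|^2 + 1*|-4|^2 + 2*|2|^2 + 2*|2|^2 + 3*|0|^2 + 3*|-4|^2]
  = (1/12)[(64) + (16) + (8) + (8) + (0) + (48)] = 144/12 = 12.
A character is irreducible iff <chi, chi> = 1, so this representation is reducible.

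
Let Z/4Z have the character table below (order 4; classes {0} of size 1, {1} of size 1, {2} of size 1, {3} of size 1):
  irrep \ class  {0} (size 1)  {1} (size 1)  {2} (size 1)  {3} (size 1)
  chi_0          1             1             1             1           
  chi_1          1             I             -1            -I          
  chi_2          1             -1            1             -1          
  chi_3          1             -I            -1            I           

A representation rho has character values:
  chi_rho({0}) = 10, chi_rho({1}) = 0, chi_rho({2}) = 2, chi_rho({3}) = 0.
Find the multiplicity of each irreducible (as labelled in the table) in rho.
Multiplicities: chi_0: 3, chi_1: 2, chi_2: 3, chi_3: 2.

Solution. Use <chi_rho, chi> = (1/|G|) sum_C |C| * chi_rho(C) * conj(chi(C)) with |G| = 4 for each irreducible chi in the table:
  <chi_rho, chi_0> = (1/4)[1*(10)*conj(1) + 1*(0)*conj(1) + 1*(2)*conj(1) + 1*(0)*conj(1)]
      = (1/4)[(10) + (0) + (2) + (0)] = 12/4 = 3
  <chi_rho, chi_1> = (1/4)[1*(10)*conj(1) + 1*(0)*conj(I) + 1*(2)*conj(-1) + 1*(0)*conj(-I)]
      = (1/4)[(10) + (0) + (-2) + (0)] = 8/4 = 2
  <chi_rho, chi_2> = (1/4)[1*(10)*conj(1) + 1*(0)*conj(-1) + 1*(2)*conj(1) + 1*(0)*conj(-1)]
      = (1/4)[(10) + (0) + (2) + (0)] = 12/4 = 3
  <chi_rho, chi_3> = (1/4)[1*(10)*conj(1) + 1*(0)*conj(-I) + 1*(2)*conj(-1) + 1*(0)*conj(I)]
      = (1/4)[(10) + (0) + (-2) + (0)] = 8/4 = 2
(Exp terms are combined using exp(i*s)*conj(exp(i*t)) = exp(i*(s-t)), and sums of them are collapsed using the identity that for every m > 1 the m distinct m-th roots of unity sum to 0, e.g. 1 + exp(2*I*pi/3) + exp(-2*I*pi/3) = 0.)
Dimension check: dim(rho) = sum (mult * dim) = 3*1 + 2*1 + 3*1 + 2*1 = 10 = chi_rho(e) = 10.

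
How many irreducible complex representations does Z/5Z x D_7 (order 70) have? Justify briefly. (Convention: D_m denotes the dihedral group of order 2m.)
25

Argument: The number of irreducible complex representations of a finite group equals its number of conjugacy classes. For a direct product, #classes(G x H) = #classes(G) * #classes(H). Z/5Z has 5 classes (abelian), D_7 has 5 classes, so 5 * 5 = 25, so Z/5Z x D_7 (order 70) has exactly 25 irreducible complex representations.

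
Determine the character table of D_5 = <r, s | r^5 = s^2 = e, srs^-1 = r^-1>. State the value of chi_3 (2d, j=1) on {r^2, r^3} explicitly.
Conjugacy classes: {e} of size 1, {r^1, r^4} of size 2, {r^2, r^3} of size 2, {s, sr, ..., sr^4} of size 5.
Character table:
  irrep \ class              {e} (size 1)  {r^1, r^4} (size 2)  {r^2, r^3} (size 2)  {s, sr, ..., sr^4} (size 5)
  chi_1 (triv)               1             1                    1                    1                          
  chi_2 (sign: r->1, s->-1)  1             1                    1                    -1                         
  chi_3 (2d, j=1)            2             -1/2 + sqrt(5)/2     -sqrt(5)/2 - 1/2     0                          
  chi_4 (2d, j=2)            2             -sqrt(5)/2 - 1/2     -1/2 + sqrt(5)/2     0                          

Spot check: chi_3 (2d, j=1) on {r^2, r^3} = -sqrt(5)/2 - 1/2.

Reasoning: D_5 has order 2*5 = 10 with 4 conjugacy classes, hence 4 irreducibles. Sum of squared dims 1 + 1 + 4 + 4 = 10 = |G|. Linear characters come from the abelianisation; the 2-dimensional irreps have character r^k -> 2*cos(2*pi*j*k/5), reflections -> 0.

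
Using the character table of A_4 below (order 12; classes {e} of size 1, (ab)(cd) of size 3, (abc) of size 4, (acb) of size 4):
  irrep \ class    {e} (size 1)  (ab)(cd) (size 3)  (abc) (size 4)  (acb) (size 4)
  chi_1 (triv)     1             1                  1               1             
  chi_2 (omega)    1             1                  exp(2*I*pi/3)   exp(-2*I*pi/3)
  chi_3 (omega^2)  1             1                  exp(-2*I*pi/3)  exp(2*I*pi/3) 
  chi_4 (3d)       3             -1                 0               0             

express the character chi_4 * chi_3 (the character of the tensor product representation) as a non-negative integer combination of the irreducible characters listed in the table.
chi_4 tensor chi_3 = chi_4 (all other irreducibles have multiplicity 0).

Solution. The character of a tensor product is the pointwise product (chi_4 * chi_3)(C) = chi_4(C) * chi_3(C):
  {e}: (3)*(1), (ab)(cd): (-1)*(1), (abc): (0)*(exp(-2*I*pi/3)), (acb): (0)*(exp(2*I*pi/3))
so (chi_4 * chi_3) takes values
  {e} -> 3, (ab)(cd) -> -1, (abc) -> 0, (acb) -> 0.
Now take the inner product of this character with each irreducible chi from the table, <chi_4*chi_3, chi> = (1/12) sum_C |C| (chi_4*chi_3)(C) conj(chi(C)):
  <chi_4*chi_3, chi_1> = (1/12)[1*(3)*conj(1) + 3*(-1)*conj(1) + 4*(0)*conj(1) + 4*(0)*conj(1)]
      = (1/12)[(3) + (-3) + (0) + (0)] = 0/12 = 0
  <chi_4*chi_3, chi_2> = (1/12)[1*(3)*conj(1) + 3*(-1)*conj(1) + 4*(0)*conj(exp(2*I*pi/3)) + 4*(0)*conj(exp(-2*I*pi/3))]
      = (1/12)[(3) + (-3) + (0) + (0)] = 0/12 = 0
  <chi_4*chi_3, chi_3> = (1/12)[1*(3)*conj(1) + 3*(-1)*conj(1) + 4*(0)*conj(exp(-2*I*pi/3)) + 4*(0)*conj(exp(2*I*pi/3))]
      = (1/12)[(3) + (-3) + (0) + (0)] = 0/12 = 0
  <chi_4*chi_3, chi_4> = (1/12)[1*(3)*conj(3) + 3*(-1)*conj(-1) + 4*(0)*conj(0) + 4*(0)*conj(0)]
      = (1/12)[(9) + (3) + (0) + (0)] = 12/12 = 1
(Exp terms are combined using exp(i*s)*conj(exp(i*t)) = exp(i*(s-t)), and sums of them are collapsed using the identity that for every m > 1 the m distinct m-th roots of unity sum to 0, e.g. 1 + exp(2*I*pi/3) + exp(-2*I*pi/3) = 0.)
Hence the multiplicities are chi_4: 1. Dimension check: dim(chi_4)*dim(chi_3) = 3*1 = 3 and sum (mult * dim) = 1*3 = 3.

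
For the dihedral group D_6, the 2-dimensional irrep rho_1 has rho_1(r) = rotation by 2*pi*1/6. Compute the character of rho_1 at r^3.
chi_{rho_1}(r^3) = 2*cos(2*pi*1*3/6) = -2

Argument: rho_1(r^3) is rotation by angle 2*pi*1*3/6, whose trace is 2*cos(2*pi*1*3/6) = -2.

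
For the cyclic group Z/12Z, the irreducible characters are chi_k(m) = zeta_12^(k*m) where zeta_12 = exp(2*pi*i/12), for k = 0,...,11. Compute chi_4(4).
chi_4(4) = zeta_12^16 = exp(2*I*pi/3)

Argument: chi_4(4) = zeta_12^(4*4) = zeta_12^16. Since zeta_12^12 = 1, this equals zeta_12^4 = exp(2*pi*i*4/12) = exp(2*I*pi/3).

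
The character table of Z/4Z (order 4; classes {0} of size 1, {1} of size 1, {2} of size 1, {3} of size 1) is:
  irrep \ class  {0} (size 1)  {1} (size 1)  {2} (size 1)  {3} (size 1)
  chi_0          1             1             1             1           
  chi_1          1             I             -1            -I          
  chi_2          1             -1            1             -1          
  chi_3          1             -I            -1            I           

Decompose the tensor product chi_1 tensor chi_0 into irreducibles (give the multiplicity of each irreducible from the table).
chi_1 tensor chi_0 = chi_1 (all other irreducibles have multiplicity 0).

Explanation: The character of a tensor product is the pointwise product (chi_1 * chi_0)(C) = chi_1(C) * chi_0(C):
  {0}: (1)*(1), {1}: (I)*(1), {2}: (-1)*(1), {3}: (-I)*(1)
so (chi_1 * chi_0) takes values
  {0} -> 1, {1} -> I, {2} -> -1, {3} -> -I.
Now take the inner product of this character with each irreducible chi from the table, <chi_1*chi_0, chi> = (1/4) sum_C |C| (chi_1*chi_0)(C) conj(chi(C)):
  <chi_1*chi_0, chi_0> = (1/4)[1*(1)*conj(1) + 1*(I)*conj(1) + 1*(-1)*conj(1) + 1*(-I)*conj(1)]
      = (1/4)[(1) + (I) + (-1) + (-I)] = 0/4 = 0
  <chi_1*chi_0, chi_1> = (1/4)[1*(1)*conj(1) + 1*(I)*conj(I) + 1*(-1)*conj(-1) + 1*(-I)*conj(-I)]
      = (1/4)[(1) + (1) + (1) + (1)] = 4/4 = 1
  <chi_1*chi_0, chi_2> = (1/4)[1*(1)*conj(1) + 1*(I)*conj(-1) + 1*(-1)*conj(1) + 1*(-I)*conj(-1)]
      = (1/4)[(1) + (-I) + (-1) + (I)] = 0/4 = 0
  <chi_1*chi_0, chi_3> = (1/4)[1*(1)*conj(1) + 1*(I)*conj(-I) + 1*(-1)*conj(-1) + 1*(-I)*conj(I)]
      = (1/4)[(1) + (-1) + (1) + (-1)] = 0/4 = 0
(Exp terms are combined using exp(i*s)*conj(exp(i*t)) = exp(i*(s-t)), and sums of them are collapsed using the identity that for every m > 1 the m distinct m-th roots of unity sum to 0, e.g. 1 + exp(2*I*pi/3) + exp(-2*I*pi/3) = 0.)
Hence the multiplicities are chi_1: 1. Dimension check: dim(chi_1)*dim(chi_0) = 1*1 = 1 and sum (mult * dim) = 1*1 = 1.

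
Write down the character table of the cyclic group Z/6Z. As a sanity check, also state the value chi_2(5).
Character table of Z/6Z (irreps indexed chi_0,...,chi_5 with chi_k(m) = zeta_6^(k*m), zeta_6 = exp(2*pi*i/6)):
  irrep \ class  {0} (size 1)  {1} (size 1)    {2} (size 1)    {3} (size 1)  {4} (size 1)    {5} (size 1)  
  chi_0          1             1               1               1             1               1             
  chi_1          1             exp(I*pi/3)     exp(2*I*pi/3)   -1            exp(-2*I*pi/3)  exp(-I*pi/3)  
  chi_2          1             exp(2*I*pi/3)   exp(-2*I*pi/3)  1             exp(2*I*pi/3)   exp(-2*I*pi/3)
  chi_3          1             -1              1               -1            1               -1            
  chi_4          1             exp(-2*I*pi/3)  exp(2*I*pi/3)   1             exp(-2*I*pi/3)  exp(2*I*pi/3) 
  chi_5          1             exp(-I*pi/3)    exp(-2*I*pi/3)  -1            exp(2*I*pi/3)   exp(I*pi/3)   

Spot check: chi_2(5) = zeta_6^(2*5) = zeta_6^10 = exp(-2*I*pi/3).

Working: Z/6Z is abelian, so all 6 irreducible complex representations are 1-dimensional. They are given by chi_k(m) = zeta_6^(k*m) for k = 0,...,5. Row orthogonality: sum_m chi_k(m) conj(chi_l(m)) = 6 * [k = l].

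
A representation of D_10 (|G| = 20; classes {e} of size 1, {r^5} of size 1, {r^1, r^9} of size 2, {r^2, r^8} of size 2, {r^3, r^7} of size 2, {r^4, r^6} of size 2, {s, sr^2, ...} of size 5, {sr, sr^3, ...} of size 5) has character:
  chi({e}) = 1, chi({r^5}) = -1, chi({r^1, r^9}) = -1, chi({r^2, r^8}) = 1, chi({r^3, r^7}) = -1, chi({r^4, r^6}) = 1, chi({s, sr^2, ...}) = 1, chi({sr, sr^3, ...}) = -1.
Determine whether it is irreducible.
Irreducible: <chi, chi> = 1.

<chi, chi> = (1/|G|) sum_C |C| * |chi(C)|^2 = (1/20)[1*|1|^2 + 1*|-1|^2 + 2*|-1|^2 + 2*|1|^2 + 2*|-1|^2 + 2*|1|^2 + 5*|1|^2 + 5*|-1|^2]
  = (1/20)[(1) + (1) + (2) + (2) + (2) + (2) + (5) + (5)] = 20/20 = 1.
A character is irreducible iff <chi, chi> = 1, so this representation is irreducible.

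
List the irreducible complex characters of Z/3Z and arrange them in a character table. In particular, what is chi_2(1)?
Character table of Z/3Z (irreps indexed chi_0,...,chi_2 with chi_k(m) = zeta_3^(k*m), zeta_3 = exp(2*pi*i/3)):
  irrep \ class  {0} (size 1)  {1} (size 1)    {2} (size 1)  
  chi_0          1             1               1             
  chi_1          1             exp(2*I*pi/3)   exp(-2*I*pi/3)
  chi_2          1             exp(-2*I*pi/3)  exp(2*I*pi/3) 

Spot check: chi_2(1) = zeta_3^(2*1) = zeta_3^2 = exp(-2*I*pi/3).

Derivation: Z/3Z is abelian, so all 3 irreducible complex representations are 1-dimensional. They are given by chi_k(m) = zeta_3^(k*m) for k = 0,...,2. Row orthogonality: sum_m chi_k(m) conj(chi_l(m)) = 3 * [k = l].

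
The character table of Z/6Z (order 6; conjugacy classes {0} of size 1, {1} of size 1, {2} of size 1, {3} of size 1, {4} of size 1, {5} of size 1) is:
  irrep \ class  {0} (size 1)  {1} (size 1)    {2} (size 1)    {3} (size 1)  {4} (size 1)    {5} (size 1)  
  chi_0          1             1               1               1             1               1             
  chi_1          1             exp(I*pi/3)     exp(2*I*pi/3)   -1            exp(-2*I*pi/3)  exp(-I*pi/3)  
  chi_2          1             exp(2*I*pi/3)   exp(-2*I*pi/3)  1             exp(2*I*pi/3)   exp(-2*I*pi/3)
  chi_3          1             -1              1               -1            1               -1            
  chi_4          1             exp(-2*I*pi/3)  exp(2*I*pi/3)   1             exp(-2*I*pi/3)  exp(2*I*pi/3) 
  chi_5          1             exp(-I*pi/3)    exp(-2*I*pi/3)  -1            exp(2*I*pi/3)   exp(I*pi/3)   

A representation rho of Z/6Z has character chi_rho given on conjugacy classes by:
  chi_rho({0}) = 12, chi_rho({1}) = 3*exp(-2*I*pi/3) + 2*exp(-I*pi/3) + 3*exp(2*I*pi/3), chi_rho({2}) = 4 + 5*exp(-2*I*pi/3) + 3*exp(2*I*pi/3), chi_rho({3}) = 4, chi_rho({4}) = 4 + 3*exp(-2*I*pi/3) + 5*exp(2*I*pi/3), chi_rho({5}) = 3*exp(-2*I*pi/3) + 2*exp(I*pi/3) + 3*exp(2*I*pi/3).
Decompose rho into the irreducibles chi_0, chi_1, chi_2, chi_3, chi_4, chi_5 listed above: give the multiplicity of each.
Multiplicities: chi_0: 2, chi_1: 0, chi_2: 3, chi_3: 2, chi_4: 3, chi_5: 2.

Reasoning: Use <chi_rho, chi> = (1/|G|) sum_C |C| * chi_rho(C) * conj(chi(C)) with |G| = 6 for each irreducible chi in the table:
  <chi_rho, chi_0> = (1/6)[1*(12)*conj(1) + 1*(3*exp(-2*I*pi/3) + 2*exp(-I*pi/3) + 3*exp(2*I*pi/3))*conj(1) + 1*(4 + 5*exp(-2*I*pi/3) + 3*exp(2*I*pi/3))*conj(1) + 1*(4)*conj(1) + 1*(4 + 3*exp(-2*I*pi/3) + 5*exp(2*I*pi/3))*conj(1) + 1*(3*exp(-2*I*pi/3) + 2*exp(I*pi/3) + 3*exp(2*I*pi/3))*conj(1)]
      = (1/6)[(12) + (3*exp(-2*I*pi/3) + 2*exp(-I*pi/3) + 3*exp(2*I*pi/3)) + (4 + 5*exp(-2*I*pi/3) + 3*exp(2*I*pi/3)) + (4) + (4 + 3*exp(-2*I*pi/3) + 5*exp(2*I*pi/3)) + (3*exp(-2*I*pi/3) + 2*exp(I*pi/3) + 3*exp(2*I*pi/3))] = 12/6 = 2
  <chi_rho, chi_1> = (1/6)[1*(12)*conj(1) + 1*(3*exp(-2*I*pi/3) + 2*exp(-I*pi/3) + 3*exp(2*I*pi/3))*conj(exp(I*pi/3)) + 1*(4 + 5*exp(-2*I*pi/3) + 3*exp(2*I*pi/3))*conj(exp(2*I*pi/3)) + 1*(4)*conj(-1) + 1*(4 + 3*exp(-2*I*pi/3) + 5*exp(2*I*pi/3))*conj(exp(-2*I*pi/3)) + 1*(3*exp(-2*I*pi/3) + 2*exp(I*pi/3) + 3*exp(2*I*pi/3))*conj(exp(-I*pi/3))]
      = (1/6)[(12) + (-3 + 2*exp(-2*I*pi/3) + 3*exp(I*pi/3)) + (3 + 4*exp(-2*I*pi/3) + 5*exp(2*I*pi/3)) + (-4) + (3 + 5*exp(-2*I*pi/3) + 4*exp(2*I*pi/3)) + (-3 + 3*exp(-I*pi/3) + 2*exp(2*I*pi/3))] = 0/6 = 0
  <chi_rho, chi_2> = (1/6)[1*(12)*conj(1) + 1*(3*exp(-2*I*pi/3) + 2*exp(-I*pi/3) + 3*exp(2*I*pi/3))*conj(exp(2*I*pi/3)) + 1*(4 + 5*exp(-2*I*pi/3) + 3*exp(2*I*pi/3))*conj(exp(-2*I*pi/3)) + 1*(4)*conj(1) + 1*(4 + 3*exp(-2*I*pi/3) + 5*exp(2*I*pi/3))*conj(exp(2*I*pi/3)) + 1*(3*exp(-2*I*pi/3) + 2*exp(I*pi/3) + 3*exp(2*I*pi/3))*conj(exp(-2*I*pi/3))]
      = (1/6)[(12) + (1 + 3*exp(2*I*pi/3)) + (5 + 3*exp(-2*I*pi/3) + 4*exp(2*I*pi/3)) + (4) + (5 + 4*exp(-2*I*pi/3) + 3*exp(2*I*pi/3)) + (1 + 3*exp(-2*I*pi/3))] = 18/6 = 3
  <chi_rho, chi_3> = (1/6)[1*(12)*conj(1) + 1*(3*exp(-2*I*pi/3) + 2*exp(-I*pi/3) + 3*exp(2*I*pi/3))*conj(-1) + 1*(4 + 5*exp(-2*I*pi/3) + 3*exp(2*I*pi/3))*conj(1) + 1*(4)*conj(-1) + 1*(4 + 3*exp(-2*I*pi/3) + 5*exp(2*I*pi/3))*conj(1) + 1*(3*exp(-2*I*pi/3) + 2*exp(I*pi/3) + 3*exp(2*I*pi/3))*conj(-1)]
      = (1/6)[(12) + (-3*exp(2*I*pi/3) - 2*exp(-I*pi/3) - 3*exp(-2*I*pi/3)) + (4 + 5*exp(-2*I*pi/3) + 3*exp(2*I*pi/3)) + (-4) + (4 + 3*exp(-2*I*pi/3) + 5*exp(2*I*pi/3)) + (-3*exp(2*I*pi/3) - 2*exp(I*pi/3) - 3*exp(-2*I*pi/3))] = 12/6 = 2
  <chi_rho, chi_4> = (1/6)[1*(12)*conj(1) + 1*(3*exp(-2*I*pi/3) + 2*exp(-I*pi/3) + 3*exp(2*I*pi/3))*conj(exp(-2*I*pi/3)) + 1*(4 + 5*exp(-2*I*pi/3) + 3*exp(2*I*pi/3))*conj(exp(2*I*pi/3)) + 1*(4)*conj(1) + 1*(4 + 3*exp(-2*I*pi/3) + 5*exp(2*I*pi/3))*conj(exp(-2*I*pi/3)) + 1*(3*exp(-2*I*pi/3) + 2*exp(I*pi/3) + 3*exp(2*I*pi/3))*conj(exp(2*I*pi/3))]
      = (1/6)[(12) + (3 + 3*exp(-2*I*pi/3) + 2*exp(I*pi/3)) + (3 + 4*exp(-2*I*pi/3) + 5*exp(2*I*pi/3)) + (4) + (3 + 5*exp(-2*I*pi/3) + 4*exp(2*I*pi/3)) + (3 + 2*exp(-I*pi/3) + 3*exp(2*I*pi/3))] = 18/6 = 3
  <chi_rho, chi_5> = (1/6)[1*(12)*conj(1) + 1*(3*exp(-2*I*pi/3) + 2*exp(-I*pi/3) + 3*exp(2*I*pi/3))*conj(exp(-I*pi/3)) + 1*(4 + 5*exp(-2*I*pi/3) + 3*exp(2*I*pi/3))*conj(exp(-2*I*pi/3)) + 1*(4)*conj(-1) + 1*(4 + 3*exp(-2*I*pi/3) + 5*exp(2*I*pi/3))*conj(exp(2*I*pi/3)) + 1*(3*exp(-2*I*pi/3) + 2*exp(I*pi/3) + 3*exp(2*I*pi/3))*conj(exp(I*pi/3))]
      = (1/6)[(12) + (-1 + 3*exp(-I*pi/3)) + (5 + 3*exp(-2*I*pi/3) + 4*exp(2*I*pi/3)) + (-4) + (5 + 4*exp(-2*I*pi/3) + 3*exp(2*I*pi/3)) + (-1 + 3*exp(I*pi/3))] = 12/6 = 2
(Exp terms are combined using exp(i*s)*conj(exp(i*t)) = exp(i*(s-t)), and sums of them are collapsed using the identity that for every m > 1 the m distinct m-th roots of unity sum to 0, e.g. 1 + exp(2*I*pi/3) + exp(-2*I*pi/3) = 0.)
Dimension check: dim(rho) = sum (mult * dim) = 2*1 + 0*1 + 3*1 + 2*1 + 3*1 + 2*1 = 12 = chi_rho(e) = 12.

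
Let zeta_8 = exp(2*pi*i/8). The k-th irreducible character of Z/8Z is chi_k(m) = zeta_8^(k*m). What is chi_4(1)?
chi_4(1) = zeta_8^4 = -1

Working: chi_4(1) = zeta_8^(4*1) = zeta_8^4. Since zeta_8^8 = 1, this equals zeta_8^4 = exp(2*pi*i*4/8) = -1.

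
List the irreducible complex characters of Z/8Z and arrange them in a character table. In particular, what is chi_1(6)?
Character table of Z/8Z (irreps indexed chi_0,...,chi_7 with chi_k(m) = zeta_8^(k*m), zeta_8 = exp(2*pi*i/8)):
  irrep \ class  {0} (size 1)  {1} (size 1)    {2} (size 1)  {3} (size 1)    {4} (size 1)  {5} (size 1)    {6} (size 1)  {7} (size 1)  
  chi_0          1             1               1             1               1             1               1             1             
  chi_1          1             exp(I*pi/4)     I             exp(3*I*pi/4)   -1            exp(-3*I*pi/4)  -I            exp(-I*pi/4)  
  chi_2          1             I               -1            -I              1             I               -1            -I            
  chi_3          1             exp(3*I*pi/4)   -I            exp(I*pi/4)     -1            exp(-I*pi/4)    I             exp(-3*I*pi/4)
  chi_4          1             -1              1             -1              1             -1              1             -1            
  chi_5          1             exp(-3*I*pi/4)  I             exp(-I*pi/4)    -1            exp(I*pi/4)     -I            exp(3*I*pi/4) 
  chi_6          1             -I              -1            I               1             -I              -1            I             
  chi_7          1             exp(-I*pi/4)    -I            exp(-3*I*pi/4)  -1            exp(3*I*pi/4)   I             exp(I*pi/4)   

Spot check: chi_1(6) = zeta_8^(1*6) = zeta_8^6 = -I.

Working: Z/8Z is abelian, so all 8 irreducible complex representations are 1-dimensional. They are given by chi_k(m) = zeta_8^(k*m) for k = 0,...,7. Row orthogonality: sum_m chi_k(m) conj(chi_l(m)) = 8 * [k = l].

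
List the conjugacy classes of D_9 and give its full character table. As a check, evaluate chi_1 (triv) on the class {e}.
Conjugacy classes: {e} of size 1, {r^1, r^8} of size 2, {r^2, r^7} of size 2, {r^3, r^6} of size 2, {r^4, r^5} of size 2, {s, sr, ..., sr^8} of size 9.
Character table:
  irrep \ class              {e} (size 1)  {r^1, r^8} (size 2)  {r^2, r^7} (size 2)  {r^3, r^6} (size 2)  {r^4, r^5} (size 2)  {s, sr, ..., sr^8} (size 9)
  chi_1 (triv)               1             1                    1                    1                    1                    1                          
  chi_2 (sign: r->1, s->-1)  1             1                    1                    1                    1                    -1                         
  chi_3 (2d, j=1)            2             2*cos(2*pi/9)        2*cos(4*pi/9)        -1                   -2*cos(pi/9)         0                          
  chi_4 (2d, j=2)            2             2*cos(4*pi/9)        -2*cos(pi/9)         -1                   2*cos(2*pi/9)        0                          
  chi_5 (2d, j=3)            2             -1                   -1                   2                    -1                   0                          
  chi_6 (2d, j=4)            2             -2*cos(pi/9)         2*cos(2*pi/9)        -1                   2*cos(4*pi/9)        0                          

Spot check: chi_1 (triv) on {e} = 1.

Reasoning: D_9 has order 2*9 = 18 with 6 conjugacy classes, hence 6 irreducibles. Sum of squared dims 1 + 1 + 4 + 4 + 4 + 4 = 18 = |G|. Linear characters come from the abelianisation; the 2-dimensional irreps have character r^k -> 2*cos(2*pi*j*k/9), reflections -> 0.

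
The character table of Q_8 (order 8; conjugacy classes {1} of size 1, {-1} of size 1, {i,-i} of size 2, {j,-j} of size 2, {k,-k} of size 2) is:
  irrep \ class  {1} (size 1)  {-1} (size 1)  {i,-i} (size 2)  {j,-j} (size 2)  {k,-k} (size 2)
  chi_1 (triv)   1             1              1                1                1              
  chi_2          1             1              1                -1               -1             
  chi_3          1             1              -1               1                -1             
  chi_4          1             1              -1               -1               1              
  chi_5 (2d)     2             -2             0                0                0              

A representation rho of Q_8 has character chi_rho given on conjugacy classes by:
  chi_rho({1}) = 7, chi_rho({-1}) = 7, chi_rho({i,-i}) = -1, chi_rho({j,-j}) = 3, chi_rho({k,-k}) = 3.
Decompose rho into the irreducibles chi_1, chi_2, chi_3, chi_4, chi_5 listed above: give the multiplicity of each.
Multiplicities: chi_1: 3, chi_2: 0, chi_3: 2, chi_4: 2, chi_5: 0.

Derivation: Use <chi_rho, chi> = (1/|G|) sum_C |C| * chi_rho(C) * conj(chi(C)) with |G| = 8 for each irreducible chi in the table:
  <chi_rho, chi_1> = (1/8)[1*(7)*conj(1) + 1*(7)*conj(1) + 2*(-1)*conj(1) + 2*(3)*conj(1) + 2*(3)*conj(1)]
      = (1/8)[(7) + (7) + (-2) + (6) + (6)] = 24/8 = 3
  <chi_rho, chi_2> = (1/8)[1*(7)*conj(1) + 1*(7)*conj(1) + 2*(-1)*conj(1) + 2*(3)*conj(-1) + 2*(3)*conj(-1)]
      = (1/8)[(7) + (7) + (-2) + (-6) + (-6)] = 0/8 = 0
  <chi_rho, chi_3> = (1/8)[1*(7)*conj(1) + 1*(7)*conj(1) + 2*(-1)*conj(-1) + 2*(3)*conj(1) + 2*(3)*conj(-1)]
      = (1/8)[(7) + (7) + (2) + (6) + (-6)] = 16/8 = 2
  <chi_rho, chi_4> = (1/8)[1*(7)*conj(1) + 1*(7)*conj(1) + 2*(-1)*conj(-1) + 2*(3)*conj(-1) + 2*(3)*conj(1)]
      = (1/8)[(7) + (7) + (2) + (-6) + (6)] = 16/8 = 2
  <chi_rho, chi_5> = (1/8)[1*(7)*conj(2) + 1*(7)*conj(-2) + 2*(-1)*conj(0) + 2*(3)*conj(0) + 2*(3)*conj(0)]
      = (1/8)[(14) + (-14) + (0) + (0) + (0)] = 0/8 = 0
Dimension check: dim(rho) = sum (mult * dim) = 3*1 + 0*1 + 2*1 + 2*1 + 0*2 = 7 = chi_rho(e) = 7.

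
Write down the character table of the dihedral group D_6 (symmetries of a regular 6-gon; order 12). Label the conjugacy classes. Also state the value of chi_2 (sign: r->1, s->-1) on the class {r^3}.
Conjugacy classes: {e} of size 1, {r^3} of size 1, {r^1, r^5} of size 2, {r^2, r^4} of size 2, {s, sr^2, ...} of size 3, {sr, sr^3, ...} of size 3.
Character table:
  irrep \ class              {e} (size 1)  {r^3} (size 1)  {r^1, r^5} (size 2)  {r^2, r^4} (size 2)  {s, sr^2, ...} (size 3)  {sr, sr^3, ...} (size 3)
  chi_1 (triv)               1             1               1                    1                    1                        1                       
  chi_2 (sign: r->1, s->-1)  1             1               1                    1                    -1                       -1                      
  chi_3 (r->-1, s->1)        1             -1              -1                   1                    1                        -1                      
  chi_4 (r->-1, s->-1)       1             -1              -1                   1                    -1                       1                       
  chi_5 (2d, j=1)            2             -2              1                    -1                   0                        0                       
  chi_6 (2d, j=2)            2             2               -1                   -1                   0                        0                       

Spot check: chi_2 (sign: r->1, s->-1) on {r^3} = 1.

Why: D_6 has order 2*6 = 12 with 6 conjugacy classes, hence 6 irreducibles. Sum of squared dims 1 + 1 + 1 + 1 + 4 + 4 = 12 = |G|. Linear characters come from the abelianisation; the 2-dimensional irreps have character r^k -> 2*cos(2*pi*j*k/6), reflections -> 0.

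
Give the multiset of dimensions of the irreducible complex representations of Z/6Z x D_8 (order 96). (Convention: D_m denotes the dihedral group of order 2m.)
Dimensions: 1, 1, 1, 1, 1, 1, 1, 1, 1, 1, 1, 1, 1, 1, 1, 1, 1, 1, 1, 1, 1, 1, 1, 1, 2, 2, 2, 2, 2, 2, 2, 2, 2, 2, 2, 2, 2, 2, 2, 2, 2, 2

There are 42 irreducibles (= number of conjugacy classes). Their dimensions d_i satisfy sum d_i^2 = |G| = 96: 1 + 1 + 1 + 1 + 1 + 1 + 1 + 1 + 1 + 1 + 1 + 1 + 1 + 1 + 1 + 1 + 1 + 1 + 1 + 1 + 1 + 1 + 1 + 1 + 4 + 4 + 4 + 4 + 4 + 4 + 4 + 4 + 4 + 4 + 4 + 4 + 4 + 4 + 4 + 4 + 4 + 4 = 96. (For the product with Z/6Z: each of the 6 1-dim characters of Z/6Z tensors with each irrep of D_8, giving 6 copies of each D_8-dimension.)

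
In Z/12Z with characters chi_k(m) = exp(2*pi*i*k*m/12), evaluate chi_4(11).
chi_4(11) = zeta_12^44 = exp(-2*I*pi/3)

Justification: chi_4(11) = zeta_12^(4*11) = zeta_12^44. Since zeta_12^12 = 1, this equals zeta_12^8 = exp(2*pi*i*8/12) = exp(-2*I*pi/3).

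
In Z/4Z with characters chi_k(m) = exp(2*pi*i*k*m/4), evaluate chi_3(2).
chi_3(2) = zeta_4^6 = -1

Explanation: chi_3(2) = zeta_4^(3*2) = zeta_4^6. Since zeta_4^4 = 1, this equals zeta_4^2 = exp(2*pi*i*2/4) = -1.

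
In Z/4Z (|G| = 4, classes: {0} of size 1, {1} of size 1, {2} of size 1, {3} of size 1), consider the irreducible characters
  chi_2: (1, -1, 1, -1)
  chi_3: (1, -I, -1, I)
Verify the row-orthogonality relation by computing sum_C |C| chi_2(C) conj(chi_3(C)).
Sum = 0; so <chi_2, chi_3> = 0 (distinct irreducibles are orthogonal).

Compute term by term over conjugacy classes (|C| * chi_2(C) * conj(chi_3(C))):
  1*(1)*conj(1) + 1*(-1)*conj(-I) + 1*(1)*conj(-1) + 1*(-1)*conj(I)
  = (1) + (-I) + (-1) + (I)
  = 0.
(Exp terms are combined using exp(i*s)*conj(exp(i*t)) = exp(i*(s-t)), and sums of them are collapsed using the identity that for every m > 1 the m distinct m-th roots of unity sum to 0, e.g. 1 + exp(2*I*pi/3) + exp(-2*I*pi/3) = 0.)
Dividing by |G| = 4 gives 0/4 = 0, matching the row-orthogonality relation <chi_2, chi_3> = [chi_2 = chi_3].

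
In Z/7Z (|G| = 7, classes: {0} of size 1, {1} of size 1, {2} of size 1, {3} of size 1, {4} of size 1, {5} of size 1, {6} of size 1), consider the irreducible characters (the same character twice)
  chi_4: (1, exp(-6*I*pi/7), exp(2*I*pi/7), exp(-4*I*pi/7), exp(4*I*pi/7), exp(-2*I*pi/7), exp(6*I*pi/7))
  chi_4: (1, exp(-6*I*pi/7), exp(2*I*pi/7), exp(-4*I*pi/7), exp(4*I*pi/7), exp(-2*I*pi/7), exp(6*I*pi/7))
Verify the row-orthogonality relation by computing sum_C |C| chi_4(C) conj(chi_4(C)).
Sum = 7 = |G| = 7; so <chi_4, chi_4> = 1 (norm-1 confirms irreducibility).

Solution. Compute term by term over conjugacy classes (|C| * chi_4(C) * conj(chi_4(C))):
  1*(1)*conj(1) + 1*(exp(-6*I*pi/7))*conj(exp(-6*I*pi/7)) + 1*(exp(2*I*pi/7))*conj(exp(2*I*pi/7)) + 1*(exp(-4*I*pi/7))*conj(exp(-4*I*pi/7)) + 1*(exp(4*I*pi/7))*conj(exp(4*I*pi/7)) + 1*(exp(-2*I*pi/7))*conj(exp(-2*I*pi/7)) + 1*(exp(6*I*pi/7))*conj(exp(6*I*pi/7))
  = (1) + (1) + (1) + (1) + (1) + (1) + (1)
  = 7.
(Exp terms are combined using exp(i*s)*conj(exp(i*t)) = exp(i*(s-t)), and sums of them are collapsed using the identity that for every m > 1 the m distinct m-th roots of unity sum to 0, e.g. 1 + exp(2*I*pi/3) + exp(-2*I*pi/3) = 0.)
Dividing by |G| = 7 gives 7/7 = 1, matching the row-orthogonality relation <chi_4, chi_4> = [chi_4 = chi_4].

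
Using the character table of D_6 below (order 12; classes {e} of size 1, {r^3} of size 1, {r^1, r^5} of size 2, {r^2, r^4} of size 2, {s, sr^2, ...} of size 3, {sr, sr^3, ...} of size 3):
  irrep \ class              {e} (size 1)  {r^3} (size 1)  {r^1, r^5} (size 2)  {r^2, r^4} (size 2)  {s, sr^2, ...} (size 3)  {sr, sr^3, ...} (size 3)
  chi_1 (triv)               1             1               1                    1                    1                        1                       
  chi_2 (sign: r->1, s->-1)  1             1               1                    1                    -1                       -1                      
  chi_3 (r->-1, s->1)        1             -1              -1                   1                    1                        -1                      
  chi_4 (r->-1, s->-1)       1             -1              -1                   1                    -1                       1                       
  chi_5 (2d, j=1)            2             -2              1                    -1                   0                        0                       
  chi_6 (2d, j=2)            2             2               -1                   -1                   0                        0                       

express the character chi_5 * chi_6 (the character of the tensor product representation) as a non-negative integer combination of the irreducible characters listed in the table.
chi_5 tensor chi_6 = chi_3 + chi_4 + chi_5 (all other irreducibles have multiplicity 0).

Proof sketch: The character of a tensor product is the pointwise product (chi_5 * chi_6)(C) = chi_5(C) * chi_6(C):
  {e}: (2)*(2), {r^3}: (-2)*(2), {r^1, r^5}: (1)*(-1), {r^2, r^4}: (-1)*(-1), {s, sr^2, ...}: (0)*(0), {sr, sr^3, ...}: (0)*(0)
so (chi_5 * chi_6) takes values
  {e} -> 4, {r^3} -> -4, {r^1, r^5} -> -1, {r^2, r^4} -> 1, {s, sr^2, ...} -> 0, {sr, sr^3, ...} -> 0.
Now take the inner product of this character with each irreducible chi from the table, <chi_5*chi_6, chi> = (1/12) sum_C |C| (chi_5*chi_6)(C) conj(chi(C)):
  <chi_5*chi_6, chi_1> = (1/12)[1*(4)*conj(1) + 1*(-4)*conj(1) + 2*(-1)*conj(1) + 2*(1)*conj(1) + 3*(0)*conj(1) + 3*(0)*conj(1)]
      = (1/12)[(4) + (-4) + (-2) + (2) + (0) + (0)] = 0/12 = 0
  <chi_5*chi_6, chi_2> = (1/12)[1*(4)*conj(1) + 1*(-4)*conj(1) + 2*(-1)*conj(1) + 2*(1)*conj(1) + 3*(0)*conj(-1) + 3*(0)*conj(-1)]
      = (1/12)[(4) + (-4) + (-2) + (2) + (0) + (0)] = 0/12 = 0
  <chi_5*chi_6, chi_3> = (1/12)[1*(4)*conj(1) + 1*(-4)*conj(-1) + 2*(-1)*conj(-1) + 2*(1)*conj(1) + 3*(0)*conj(1) + 3*(0)*conj(-1)]
      = (1/12)[(4) + (4) + (2) + (2) + (0) + (0)] = 12/12 = 1
  <chi_5*chi_6, chi_4> = (1/12)[1*(4)*conj(1) + 1*(-4)*conj(-1) + 2*(-1)*conj(-1) + 2*(1)*conj(1) + 3*(0)*conj(-1) + 3*(0)*conj(1)]
      = (1/12)[(4) + (4) + (2) + (2) + (0) + (0)] = 12/12 = 1
  <chi_5*chi_6, chi_5> = (1/12)[1*(4)*conj(2) + 1*(-4)*conj(-2) + 2*(-1)*conj(1) + 2*(1)*conj(-1) + 3*(0)*conj(0) + 3*(0)*conj(0)]
      = (1/12)[(8) + (8) + (-2) + (-2) + (0) + (0)] = 12/12 = 1
  <chi_5*chi_6, chi_6> = (1/12)[1*(4)*conj(2) + 1*(-4)*conj(2) + 2*(-1)*conj(-1) + 2*(1)*conj(-1) + 3*(0)*conj(0) + 3*(0)*conj(0)]
      = (1/12)[(8) + (-8) + (2) + (-2) + (0) + (0)] = 0/12 = 0
Hence the multiplicities are chi_3: 1, chi_4: 1, chi_5: 1. Dimension check: dim(chi_5)*dim(chi_6) = 2*2 = 4 and sum (mult * dim) = 1*1 + 1*1 + 1*2 = 4.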